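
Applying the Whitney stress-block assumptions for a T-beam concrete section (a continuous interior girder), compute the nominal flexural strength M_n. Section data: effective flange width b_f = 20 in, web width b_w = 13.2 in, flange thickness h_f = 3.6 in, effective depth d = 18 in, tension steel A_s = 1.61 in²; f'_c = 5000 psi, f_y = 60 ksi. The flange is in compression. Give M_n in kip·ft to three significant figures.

Tension: T = A_s f_y = 1.61 × 60 = 96.6 kips.
Try a within the flange: a = T/(0.85 f'_c b_f) = 96.6/(0.85 × 5 × 20) = 1.136 in.
Since a = 1.136 ≤ h_f = 3.6 in, the stress block lies entirely in the flange; analyse as a rectangular beam of width b_f.
M_n = T(d − a/2) = 96.6 × (18 − 0.568) = 1683.9 kip·in.
M_n = 1683.9/12 = 140.33 kip·ft.

M_n ≈ 140 kip·ft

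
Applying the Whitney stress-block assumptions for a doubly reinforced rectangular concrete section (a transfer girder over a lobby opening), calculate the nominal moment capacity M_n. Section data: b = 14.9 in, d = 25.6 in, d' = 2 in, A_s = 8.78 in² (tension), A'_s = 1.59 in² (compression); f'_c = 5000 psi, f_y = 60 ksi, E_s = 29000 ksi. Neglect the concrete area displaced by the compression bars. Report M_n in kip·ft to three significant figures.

Assume both steels yield.
a = (A_s − A'_s) f_y/(0.85 f'_c b) = (8.78 − 1.59) × 60/(0.85 × 5 × 14.9) = 6.812 in.
c = a/β₁ = 6.812/0.8 = 8.515 in; ε'_s = 0.003(c − d')/c = 0.0023 ≥ ε_y = 0.0021, so the compression steel yields.
M_n = (A_s − A'_s) f_y (d − a/2) + A'_s f_y (d − d') = 431.4 × (25.6 − 3.406) + 95.4 × (25.6 − 2) = 9574.5 + 2251.4 = 11825.9 kip·in = 11825.9/12 = 985.49 kip·ft.

M_n ≈ 985 kip·ft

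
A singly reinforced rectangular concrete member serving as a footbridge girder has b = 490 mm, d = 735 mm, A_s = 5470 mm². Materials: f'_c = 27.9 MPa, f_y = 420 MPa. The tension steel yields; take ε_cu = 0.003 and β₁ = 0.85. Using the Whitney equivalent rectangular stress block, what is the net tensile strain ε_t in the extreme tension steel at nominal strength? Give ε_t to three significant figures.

a = A_s f_y/(0.85 f'_c b) = 197.70 mm.
β₁ = 0.85, so c = a/β₁ = 197.70/0.85 = 232.59 mm.
From the linear strain diagram with ε_cu = 0.003: ε_t = 0.003 (d − c)/c = 0.003 × (735 − 232.59)/232.59 = 0.00648.
Since ε_t ≥ 0.005, the section is tension-controlled.

ε_t ≈ 0.00648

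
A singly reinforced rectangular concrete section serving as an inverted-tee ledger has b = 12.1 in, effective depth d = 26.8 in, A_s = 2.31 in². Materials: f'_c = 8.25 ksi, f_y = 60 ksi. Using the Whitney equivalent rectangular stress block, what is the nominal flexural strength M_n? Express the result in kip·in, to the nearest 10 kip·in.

T = A_s f_y = 2.31 × 60 = 138.6 kips.
a = T/(0.85 f'_c b) = 138.6/(0.85 × 8.25 × 12.1) = 1.633 in.
M_n = T(d − a/2) = 138.6 × (26.8 − 0.8165) = 3601.3 kip·in.

M_n ≈ 3600 kip·in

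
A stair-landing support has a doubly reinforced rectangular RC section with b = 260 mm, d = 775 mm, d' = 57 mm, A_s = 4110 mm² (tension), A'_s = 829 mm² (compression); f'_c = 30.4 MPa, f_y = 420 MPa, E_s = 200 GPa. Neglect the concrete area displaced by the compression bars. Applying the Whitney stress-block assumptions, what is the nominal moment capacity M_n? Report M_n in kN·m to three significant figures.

M_n ≈ 1180 kN·m

Assume both tension and compression steel yield.
Net tension couple steel: A_s − A'_s = 3281 mm².
a = (A_s − A'_s) f_y / (0.85 f'_c b) = 1378020/(0.85 × 30.4 × 260) = 205.11 mm.
c = a/β₁ = 205.11/0.833 = 246.23 mm; ε'_s = 0.003(c − d')/c = 0.0023 ≥ f_y/E_s = 0.0021, so compression steel does yield.
M_n = (A_s − A'_s) f_y (d − a/2) + A'_s f_y (d − d') = [1378020 × (775 − 102.555) + 348180 × (775 − 57)] × 10⁻⁶ = 926.64 + 249.99 = 1176.63 kN·m.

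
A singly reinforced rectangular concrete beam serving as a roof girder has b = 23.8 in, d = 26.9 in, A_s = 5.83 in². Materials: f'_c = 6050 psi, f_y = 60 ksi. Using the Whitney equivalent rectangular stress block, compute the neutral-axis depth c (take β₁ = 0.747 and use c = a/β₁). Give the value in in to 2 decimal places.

c ≈ 3.83 in

T = A_s f_y = 5.83 × 60 = 349.8 kips.
a = T/(0.85 f'_c b) = 349.8/(0.85 × 6.05 × 23.8) = 2.8580 in.
With β₁ = 0.747, c = a/β₁ = 2.8580/0.747 = 3.83 in.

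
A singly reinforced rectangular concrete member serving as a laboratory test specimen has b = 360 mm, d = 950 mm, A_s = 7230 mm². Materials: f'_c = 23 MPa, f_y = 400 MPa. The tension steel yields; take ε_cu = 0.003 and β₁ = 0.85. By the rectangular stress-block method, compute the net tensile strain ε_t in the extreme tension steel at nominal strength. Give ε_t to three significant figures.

a = A_s f_y/(0.85 f'_c b) = 410.91 mm.
β₁ = 0.85, so c = a/β₁ = 410.91/0.85 = 483.42 mm.
From the linear strain diagram with ε_cu = 0.003: ε_t = 0.003 (d − c)/c = 0.003 × (950 − 483.42)/483.42 = 0.00290.
ε_t < 0.004 — the section is over-reinforced for flexure under ACI limits.

ε_t ≈ 0.00290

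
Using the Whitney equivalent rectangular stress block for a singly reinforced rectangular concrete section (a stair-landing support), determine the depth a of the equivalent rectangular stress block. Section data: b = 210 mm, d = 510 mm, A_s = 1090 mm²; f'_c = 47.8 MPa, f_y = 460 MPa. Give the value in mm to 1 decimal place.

a ≈ 58.8 mm

T = A_s f_y = 1090 × 460 = 501400 N = 501.4 kN.
Setting C = 0.85 f'_c a b equal to T: a = 501400/(0.85 × 47.8 × 210) = 58.8 mm.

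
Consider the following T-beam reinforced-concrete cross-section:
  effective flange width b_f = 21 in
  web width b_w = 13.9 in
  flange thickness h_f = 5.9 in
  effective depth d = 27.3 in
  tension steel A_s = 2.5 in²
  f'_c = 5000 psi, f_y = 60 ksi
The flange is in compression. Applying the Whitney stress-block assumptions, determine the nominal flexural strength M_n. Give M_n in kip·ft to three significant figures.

Tension: T = A_s f_y = 2.5 × 60 = 150 kips.
Try a within the flange: a = T/(0.85 f'_c b_f) = 150/(0.85 × 5 × 21) = 1.681 in.
Since a = 1.681 ≤ h_f = 5.9 in, the stress block lies entirely in the flange; analyse as a rectangular beam of width b_f.
M_n = T(d − a/2) = 150 × (27.3 − 0.8405) = 3968.9 kip·in.
M_n = 3968.9/12 = 330.74 kip·ft.

M_n ≈ 331 kip·ft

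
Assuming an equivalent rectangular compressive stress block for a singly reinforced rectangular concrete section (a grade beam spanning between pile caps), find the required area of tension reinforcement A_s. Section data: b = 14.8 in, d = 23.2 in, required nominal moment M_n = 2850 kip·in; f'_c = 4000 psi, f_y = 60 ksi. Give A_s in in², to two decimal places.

A_s ≈ 2.17 in²

From M_n = 0.85 f'_c a b (d − a/2):
a = d − √(d² − 2M_n/(0.85 f'_c b)) = 23.2 − √(23.2² − 2 × 2850/(0.85 × 4 × 14.8)) = 2.585 in.
A_s = 0.85 f'_c a b / f_y = 0.85 × 4 × 2.585 × 14.8 / 60 = 2.168 in².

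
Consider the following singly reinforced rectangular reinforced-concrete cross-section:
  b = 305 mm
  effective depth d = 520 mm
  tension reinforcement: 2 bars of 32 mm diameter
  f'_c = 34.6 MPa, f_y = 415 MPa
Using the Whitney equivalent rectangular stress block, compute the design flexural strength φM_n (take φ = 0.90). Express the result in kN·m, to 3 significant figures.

A_s = 2 × 804 = 1608 mm².
T = A_s f_y = 1608 × 415 = 667320 N = 667.32 kN.
From C = T: a = T/(0.85 f'_c b) = 667320/(0.85 × 34.6 × 305) = 74.39 mm.
M_n = T(d − a/2) = 667.32 kN × (520 − 37.195) mm = 322.19 kN·m.
φM_n = 0.90 × 322.19 = 289.97 kN·m.

φM_n ≈ 290 kN·m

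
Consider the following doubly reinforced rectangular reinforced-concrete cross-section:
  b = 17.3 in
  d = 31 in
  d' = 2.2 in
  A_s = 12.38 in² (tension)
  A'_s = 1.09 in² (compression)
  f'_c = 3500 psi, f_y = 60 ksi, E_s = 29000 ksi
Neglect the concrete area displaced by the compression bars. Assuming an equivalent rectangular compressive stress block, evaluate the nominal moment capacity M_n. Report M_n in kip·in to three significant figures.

Assume both steels yield.
a = (A_s − A'_s) f_y/(0.85 f'_c b) = (12.38 − 1.09) × 60/(0.85 × 3.5 × 17.3) = 13.162 in.
c = a/β₁ = 13.162/0.85 = 15.485 in; ε'_s = 0.003(c − d')/c = 0.0026 ≥ ε_y = 0.0021, so the compression steel yields.
M_n = (A_s − A'_s) f_y (d − a/2) + A'_s f_y (d − d') = 677.4 × (31 − 6.581) + 65.4 × (31 − 2.2) = 16541.4 + 1883.5 = 18424.9 kip·in.

M_n ≈ 18400 kip·in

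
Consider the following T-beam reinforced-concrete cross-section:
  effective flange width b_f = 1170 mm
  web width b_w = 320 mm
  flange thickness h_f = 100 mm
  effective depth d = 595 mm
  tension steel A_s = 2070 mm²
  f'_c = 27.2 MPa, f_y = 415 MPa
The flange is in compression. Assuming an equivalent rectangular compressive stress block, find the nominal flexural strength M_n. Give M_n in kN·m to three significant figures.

Tension: T = A_s f_y = 2070 × 415 = 859050 N.
Try a within the flange: a = T/(0.85 f'_c b_f) = 859050/(0.85 × 27.2 × 1170) = 31.76 mm.
Since a = 31.76 ≤ h_f = 100 mm, the stress block lies entirely in the flange; analyse as a rectangular beam of width b_f.
M_n = T(d − a/2) = 859050 × (595 − 15.88) = 497.49 × 10⁶ N·mm.
M_n = 497.49 kN·m.

M_n ≈ 497 kN·m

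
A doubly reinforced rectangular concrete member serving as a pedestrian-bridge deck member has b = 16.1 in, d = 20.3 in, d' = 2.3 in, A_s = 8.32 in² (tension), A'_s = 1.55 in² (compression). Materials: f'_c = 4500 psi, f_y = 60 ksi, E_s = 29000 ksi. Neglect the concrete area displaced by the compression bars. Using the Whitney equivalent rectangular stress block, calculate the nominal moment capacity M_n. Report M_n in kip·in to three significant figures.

Assume both steels yield.
a = (A_s − A'_s) f_y/(0.85 f'_c b) = (8.32 − 1.55) × 60/(0.85 × 4.5 × 16.1) = 6.596 in.
c = a/β₁ = 6.596/0.825 = 7.995 in; ε'_s = 0.003(c − d')/c = 0.0021 ≥ ε_y = 0.0021, so the compression steel yields.
M_n = (A_s − A'_s) f_y (d − a/2) + A'_s f_y (d − d') = 406.2 × (20.3 − 3.298) + 93 × (20.3 − 2.3) = 6906.2 + 1674.0 = 8580.2 kip·in.

M_n ≈ 8580 kip·in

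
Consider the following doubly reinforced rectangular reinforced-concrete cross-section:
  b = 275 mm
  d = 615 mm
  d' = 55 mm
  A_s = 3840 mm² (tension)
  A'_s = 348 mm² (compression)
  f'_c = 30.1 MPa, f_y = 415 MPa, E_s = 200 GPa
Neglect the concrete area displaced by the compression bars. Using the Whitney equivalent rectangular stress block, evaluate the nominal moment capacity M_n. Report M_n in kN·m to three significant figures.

M_n ≈ 823 kN·m

Assume both tension and compression steel yield.
Net tension couple steel: A_s − A'_s = 3492 mm².
a = (A_s − A'_s) f_y / (0.85 f'_c b) = 1449180/(0.85 × 30.1 × 275) = 205.97 mm.
c = a/β₁ = 205.97/0.835 = 246.67 mm; ε'_s = 0.003(c − d')/c = 0.0023 ≥ f_y/E_s = 0.0021, so compression steel does yield.
M_n = (A_s − A'_s) f_y (d − a/2) + A'_s f_y (d − d') = [1449180 × (615 − 102.985) + 144420 × (615 − 55)] × 10⁻⁶ = 742.00 + 80.88 = 822.88 kN·m.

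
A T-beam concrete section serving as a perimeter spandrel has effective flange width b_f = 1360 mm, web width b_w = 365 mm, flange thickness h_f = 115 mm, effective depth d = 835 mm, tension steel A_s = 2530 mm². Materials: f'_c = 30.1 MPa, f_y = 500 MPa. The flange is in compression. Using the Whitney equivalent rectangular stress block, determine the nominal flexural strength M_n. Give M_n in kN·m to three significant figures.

M_n ≈ 1030 kN·m

Tension: T = A_s f_y = 2530 × 500 = 1265000 N.
Try a within the flange: a = T/(0.85 f'_c b_f) = 1265000/(0.85 × 30.1 × 1360) = 36.36 mm.
Since a = 36.36 ≤ h_f = 115 mm, the stress block lies entirely in the flange; analyse as a rectangular beam of width b_f.
M_n = T(d − a/2) = 1265000 × (835 − 18.18) = 1033.28 × 10⁶ N·mm.
M_n = 1033.28 kN·m.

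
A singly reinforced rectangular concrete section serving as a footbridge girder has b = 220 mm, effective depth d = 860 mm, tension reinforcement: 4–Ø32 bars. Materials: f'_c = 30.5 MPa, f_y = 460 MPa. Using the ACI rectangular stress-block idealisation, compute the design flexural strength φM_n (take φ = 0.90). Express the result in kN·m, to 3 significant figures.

φM_n ≈ 972 kN·m

A_s = 4 × 804 = 3216 mm².
T = A_s f_y = 3216 × 460 = 1479360 N = 1479.36 kN.
From C = T: a = T/(0.85 f'_c b) = 1479360/(0.85 × 30.5 × 220) = 259.38 mm.
M_n = T(d − a/2) = 1479.36 kN × (860 − 129.69) mm = 1080.39 kN·m.
φM_n = 0.90 × 1080.39 = 972.35 kN·m.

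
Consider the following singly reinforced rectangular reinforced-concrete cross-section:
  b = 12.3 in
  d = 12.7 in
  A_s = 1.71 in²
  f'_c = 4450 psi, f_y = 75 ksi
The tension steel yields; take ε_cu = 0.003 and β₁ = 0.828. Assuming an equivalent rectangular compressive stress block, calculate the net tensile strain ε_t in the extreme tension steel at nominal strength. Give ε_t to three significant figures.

ε_t ≈ 0.00844

a = A_s f_y/(0.85 f'_c b) = 2.757 in.
β₁ = 0.828, so c = a/β₁ = 2.757/0.828 = 3.330 in.
From the linear strain diagram with ε_cu = 0.003: ε_t = 0.003 (d − c)/c = 0.003 × (12.7 − 3.330)/3.330 = 0.00844.
Since ε_t ≥ 0.005, the section is tension-controlled.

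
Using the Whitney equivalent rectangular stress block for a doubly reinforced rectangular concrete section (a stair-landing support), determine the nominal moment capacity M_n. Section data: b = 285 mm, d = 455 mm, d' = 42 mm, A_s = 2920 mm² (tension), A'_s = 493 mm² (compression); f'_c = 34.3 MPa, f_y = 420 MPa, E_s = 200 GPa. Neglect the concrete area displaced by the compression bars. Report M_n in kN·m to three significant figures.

M_n ≈ 487 kN·m

Assume both tension and compression steel yield.
Net tension couple steel: A_s − A'_s = 2427 mm².
a = (A_s − A'_s) f_y / (0.85 f'_c b) = 1019340/(0.85 × 34.3 × 285) = 122.68 mm.
c = a/β₁ = 122.68/0.805 = 152.40 mm; ε'_s = 0.003(c − d')/c = 0.0022 ≥ f_y/E_s = 0.0021, so compression steel does yield.
M_n = (A_s − A'_s) f_y (d − a/2) + A'_s f_y (d − d') = [1019340 × (455 − 61.34) + 207060 × (455 − 42)] × 10⁻⁶ = 401.27 + 85.52 = 486.79 kN·m.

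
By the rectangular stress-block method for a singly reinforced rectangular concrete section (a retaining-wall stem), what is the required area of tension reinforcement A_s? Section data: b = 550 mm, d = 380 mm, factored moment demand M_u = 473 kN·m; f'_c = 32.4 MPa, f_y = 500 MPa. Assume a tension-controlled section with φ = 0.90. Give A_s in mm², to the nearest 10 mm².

A_s ≈ 3220 mm²

M_n = M_u/φ = 473/0.90 = 525.556 kN·m.
With M_n = 0.85 f'_c a b (d − a/2), solve the quadratic for a:
a = d − √(d² − 2M_n/(0.85 f'_c b)) = 380 − √(380² − 2 × 525.556×10⁶/(0.85 × 32.4 × 550)) = 106.13 mm.
A_s = 0.85 f'_c a b / f_y = 0.85 × 32.4 × 106.13 × 550 / 500 = 3215.1 mm².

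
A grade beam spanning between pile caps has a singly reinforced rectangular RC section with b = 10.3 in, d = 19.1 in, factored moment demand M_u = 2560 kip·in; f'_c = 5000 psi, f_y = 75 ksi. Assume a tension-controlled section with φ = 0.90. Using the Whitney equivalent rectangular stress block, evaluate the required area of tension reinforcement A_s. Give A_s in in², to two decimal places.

M_n = M_u/φ = 2560/0.90 = 2844.44 kip·in.
From M_n = 0.85 f'_c a b (d − a/2):
a = d − √(d² − 2M_n/(0.85 f'_c b)) = 19.1 − √(19.1² − 2 × 2844.44/(0.85 × 5 × 10.3)) = 3.775 in.
A_s = 0.85 f'_c a b / f_y = 0.85 × 5 × 3.775 × 10.3 / 75 = 2.203 in².

A_s ≈ 2.20 in²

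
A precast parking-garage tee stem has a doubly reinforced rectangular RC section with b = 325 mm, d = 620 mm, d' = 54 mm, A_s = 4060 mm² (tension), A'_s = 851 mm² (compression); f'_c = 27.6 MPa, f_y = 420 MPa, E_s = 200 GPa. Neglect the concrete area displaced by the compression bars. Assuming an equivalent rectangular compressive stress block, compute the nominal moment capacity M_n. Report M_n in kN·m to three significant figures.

M_n ≈ 919 kN·m

Assume both tension and compression steel yield.
Net tension couple steel: A_s − A'_s = 3209 mm².
a = (A_s − A'_s) f_y / (0.85 f'_c b) = 1347780/(0.85 × 27.6 × 325) = 176.77 mm.
c = a/β₁ = 176.77/0.85 = 207.96 mm; ε'_s = 0.003(c − d')/c = 0.0022 ≥ f_y/E_s = 0.0021, so compression steel does yield.
M_n = (A_s − A'_s) f_y (d − a/2) + A'_s f_y (d − d') = [1347780 × (620 − 88.385) + 357420 × (620 − 54)] × 10⁻⁶ = 716.50 + 202.30 = 918.80 kN·m.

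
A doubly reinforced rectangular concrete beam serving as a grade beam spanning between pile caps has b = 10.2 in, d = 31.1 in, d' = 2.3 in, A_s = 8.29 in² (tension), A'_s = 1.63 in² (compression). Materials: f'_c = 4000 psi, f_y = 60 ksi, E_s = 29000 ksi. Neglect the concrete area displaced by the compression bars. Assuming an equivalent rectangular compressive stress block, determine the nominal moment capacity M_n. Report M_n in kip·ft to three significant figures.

Assume both steels yield.
a = (A_s − A'_s) f_y/(0.85 f'_c b) = (8.29 − 1.63) × 60/(0.85 × 4 × 10.2) = 11.522 in.
c = a/β₁ = 11.522/0.85 = 13.555 in; ε'_s = 0.003(c − d')/c = 0.0025 ≥ ε_y = 0.0021, so the compression steel yields.
M_n = (A_s − A'_s) f_y (d − a/2) + A'_s f_y (d − d') = 399.6 × (31.1 − 5.761) + 97.8 × (31.1 − 2.3) = 10125.5 + 2816.6 = 12942.1 kip·in = 12942.1/12 = 1078.51 kip·ft.

M_n ≈ 1080 kip·ft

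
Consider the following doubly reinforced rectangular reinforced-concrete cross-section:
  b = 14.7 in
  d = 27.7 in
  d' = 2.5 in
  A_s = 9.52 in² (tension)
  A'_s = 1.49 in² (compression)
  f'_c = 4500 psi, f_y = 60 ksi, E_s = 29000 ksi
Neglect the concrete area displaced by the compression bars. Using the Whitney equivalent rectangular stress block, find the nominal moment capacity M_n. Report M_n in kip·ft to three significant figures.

M_n ≈ 1130 kip·ft

Assume both steels yield.
a = (A_s − A'_s) f_y/(0.85 f'_c b) = (9.52 − 1.49) × 60/(0.85 × 4.5 × 14.7) = 8.569 in.
c = a/β₁ = 8.569/0.825 = 10.387 in; ε'_s = 0.003(c − d')/c = 0.0023 ≥ ε_y = 0.0021, so the compression steel yields.
M_n = (A_s − A'_s) f_y (d − a/2) + A'_s f_y (d − d') = 481.8 × (27.7 − 4.2845) + 89.4 × (27.7 − 2.5) = 11281.6 + 2252.9 = 13534.5 kip·in = 13534.5/12 = 1127.88 kip·ft.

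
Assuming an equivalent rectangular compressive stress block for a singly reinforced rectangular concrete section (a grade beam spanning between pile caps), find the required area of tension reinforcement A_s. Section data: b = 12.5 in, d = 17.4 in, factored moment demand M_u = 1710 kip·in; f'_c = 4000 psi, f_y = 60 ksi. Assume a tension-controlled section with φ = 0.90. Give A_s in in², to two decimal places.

M_n = M_u/φ = 1710/0.90 = 1900 kip·in.
From M_n = 0.85 f'_c a b (d − a/2):
a = d − √(d² − 2M_n/(0.85 f'_c b)) = 17.4 − √(17.4² − 2 × 1900/(0.85 × 4 × 12.5)) = 2.794 in.
A_s = 0.85 f'_c a b / f_y = 0.85 × 4 × 2.794 × 12.5 / 60 = 1.979 in².

A_s ≈ 1.98 in²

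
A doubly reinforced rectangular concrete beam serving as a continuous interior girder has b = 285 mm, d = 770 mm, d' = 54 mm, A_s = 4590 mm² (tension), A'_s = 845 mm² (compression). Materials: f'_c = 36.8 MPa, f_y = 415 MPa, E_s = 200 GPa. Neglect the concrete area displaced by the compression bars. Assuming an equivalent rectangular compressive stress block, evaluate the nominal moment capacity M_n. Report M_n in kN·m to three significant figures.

Assume both tension and compression steel yield.
Net tension couple steel: A_s − A'_s = 3745 mm².
a = (A_s − A'_s) f_y / (0.85 f'_c b) = 1554175/(0.85 × 36.8 × 285) = 174.34 mm.
c = a/β₁ = 174.34/0.787 = 221.52 mm; ε'_s = 0.003(c − d')/c = 0.0023 ≥ f_y/E_s = 0.0021, so compression steel does yield.
M_n = (A_s − A'_s) f_y (d − a/2) + A'_s f_y (d − d') = [1554175 × (770 − 87.17) + 350675 × (770 − 54)] × 10⁻⁶ = 1061.24 + 251.08 = 1312.32 kN·m.

M_n ≈ 1310 kN·m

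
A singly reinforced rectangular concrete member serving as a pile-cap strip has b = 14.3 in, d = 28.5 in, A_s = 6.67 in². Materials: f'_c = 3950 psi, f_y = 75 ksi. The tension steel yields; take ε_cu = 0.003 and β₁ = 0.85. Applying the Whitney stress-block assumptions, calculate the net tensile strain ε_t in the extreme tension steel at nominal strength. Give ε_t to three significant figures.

ε_t ≈ 0.00398

a = A_s f_y/(0.85 f'_c b) = 10.419 in.
β₁ = 0.85, so c = a/β₁ = 10.419/0.85 = 12.258 in.
From the linear strain diagram with ε_cu = 0.003: ε_t = 0.003 (d − c)/c = 0.003 × (28.5 − 12.258)/12.258 = 0.00398.
ε_t < 0.004 — the section is over-reinforced for flexure under ACI limits.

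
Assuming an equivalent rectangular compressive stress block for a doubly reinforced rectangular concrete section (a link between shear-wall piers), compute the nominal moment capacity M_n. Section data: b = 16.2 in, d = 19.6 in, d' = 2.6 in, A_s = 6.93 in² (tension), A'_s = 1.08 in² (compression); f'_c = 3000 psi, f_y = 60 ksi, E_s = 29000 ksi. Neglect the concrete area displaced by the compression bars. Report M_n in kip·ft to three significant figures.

M_n ≈ 541 kip·ft

Assume both steels yield.
a = (A_s − A'_s) f_y/(0.85 f'_c b) = (6.93 − 1.08) × 60/(0.85 × 3 × 16.2) = 8.497 in.
c = a/β₁ = 8.497/0.85 = 9.996 in; ε'_s = 0.003(c − d')/c = 0.0022 ≥ ε_y = 0.0021, so the compression steel yields.
M_n = (A_s − A'_s) f_y (d − a/2) + A'_s f_y (d − d') = 351 × (19.6 − 4.2485) + 64.8 × (19.6 − 2.6) = 5388.4 + 1101.6 = 6490.0 kip·in = 6490.0/12 = 540.83 kip·ft.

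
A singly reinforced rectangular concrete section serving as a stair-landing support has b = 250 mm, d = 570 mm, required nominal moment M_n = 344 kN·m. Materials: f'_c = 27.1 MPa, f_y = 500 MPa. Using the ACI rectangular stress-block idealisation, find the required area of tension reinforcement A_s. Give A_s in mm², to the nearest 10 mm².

A_s ≈ 1340 mm²

With M_n = 0.85 f'_c a b (d − a/2), solve the quadratic for a:
a = d − √(d² − 2M_n/(0.85 f'_c b)) = 570 − √(570² − 2 × 344×10⁶/(0.85 × 27.1 × 250)) = 116.76 mm.
A_s = 0.85 f'_c a b / f_y = 0.85 × 27.1 × 116.76 × 250 / 500 = 1344.8 mm².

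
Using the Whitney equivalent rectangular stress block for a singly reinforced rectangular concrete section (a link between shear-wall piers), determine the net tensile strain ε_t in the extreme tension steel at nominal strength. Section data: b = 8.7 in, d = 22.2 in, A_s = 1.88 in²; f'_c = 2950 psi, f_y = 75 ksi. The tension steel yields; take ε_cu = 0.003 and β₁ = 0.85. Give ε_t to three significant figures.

ε_t ≈ 0.00576

a = A_s f_y/(0.85 f'_c b) = 6.463 in.
β₁ = 0.85, so c = a/β₁ = 6.463/0.85 = 7.604 in.
From the linear strain diagram with ε_cu = 0.003: ε_t = 0.003 (d − c)/c = 0.003 × (22.2 − 7.604)/7.604 = 0.00576.
Since ε_t ≥ 0.005, the section is tension-controlled.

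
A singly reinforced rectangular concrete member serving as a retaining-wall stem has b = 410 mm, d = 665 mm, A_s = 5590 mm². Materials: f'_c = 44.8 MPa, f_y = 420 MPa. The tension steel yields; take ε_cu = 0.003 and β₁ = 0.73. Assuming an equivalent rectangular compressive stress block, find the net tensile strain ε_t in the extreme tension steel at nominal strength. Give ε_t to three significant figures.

ε_t ≈ 0.00668

a = A_s f_y/(0.85 f'_c b) = 150.38 mm.
β₁ = 0.73, so c = a/β₁ = 150.38/0.73 = 206.00 mm.
From the linear strain diagram with ε_cu = 0.003: ε_t = 0.003 (d − c)/c = 0.003 × (665 − 206.00)/206.00 = 0.00668.
Since ε_t ≥ 0.005, the section is tension-controlled.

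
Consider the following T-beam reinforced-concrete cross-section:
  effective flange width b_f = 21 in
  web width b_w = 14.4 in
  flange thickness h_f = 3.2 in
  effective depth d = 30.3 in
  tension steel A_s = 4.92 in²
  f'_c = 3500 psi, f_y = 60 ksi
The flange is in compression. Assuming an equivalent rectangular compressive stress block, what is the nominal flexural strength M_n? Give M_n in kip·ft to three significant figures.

Tension: T = A_s f_y = 4.92 × 60 = 295.2 kips.
Try a within the flange: a = T/(0.85 f'_c b_f) = 295.2/(0.85 × 3.5 × 21) = 4.725 in.
a = 4.725 > h_f = 3.2 in: the block extends into the web. Split into flange-overhang and web parts.
C_f = 0.85 f'_c (b_f − b_w) h_f = 0.85 × 3.5 × (21 − 14.4) × 3.2 = 62.8 kips.
Remaining web compression depth: a_w = (T − C_f)/(0.85 f'_c b_w) = (295.2 − 62.8)/(0.85 × 3.5 × 14.4) = 5.425 in.
M_n = C_f(d − h_f/2) + (T − C_f)(d − a_w/2) = 62.8 × (30.3 − 1.6) + 232.4 × (30.3 − 2.7125) = 1802.4 + 6411.3 = 8213.7 kip·in.
M_n = 8213.7/12 = 684.48 kip·ft.

M_n ≈ 684 kip·ft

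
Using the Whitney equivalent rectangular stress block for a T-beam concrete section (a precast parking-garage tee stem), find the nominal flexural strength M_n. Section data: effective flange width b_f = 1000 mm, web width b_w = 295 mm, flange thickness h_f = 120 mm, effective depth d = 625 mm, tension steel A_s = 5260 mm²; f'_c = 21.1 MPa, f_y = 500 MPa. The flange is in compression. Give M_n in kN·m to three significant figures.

Tension: T = A_s f_y = 5260 × 500 = 2630000 N.
Try a within the flange: a = T/(0.85 f'_c b_f) = 2630000/(0.85 × 21.1 × 1000) = 146.64 mm.
a = 146.64 > h_f = 120 mm: the block extends into the web. Split into flange-overhang and web parts.
C_f = 0.85 f'_c (b_f − b_w) h_f = 0.85 × 21.1 × (1000 − 295) × 120 = 1517301 N.
Remaining web compression depth: a_w = (T − C_f)/(0.85 f'_c b_w) = (2630000 − 1517301)/(0.85 × 21.1 × 295) = 210.31 mm.
M_n = C_f(d − h_f/2) + (T − C_f)(d − a_w/2) = 1517301 × (625 − 60) + 1112699 × (625 − 105.155) = 857.28 + 578.43 = 1435.71 × 10⁶ N·mm.
M_n = 1435.71 kN·m.

M_n ≈ 1440 kN·m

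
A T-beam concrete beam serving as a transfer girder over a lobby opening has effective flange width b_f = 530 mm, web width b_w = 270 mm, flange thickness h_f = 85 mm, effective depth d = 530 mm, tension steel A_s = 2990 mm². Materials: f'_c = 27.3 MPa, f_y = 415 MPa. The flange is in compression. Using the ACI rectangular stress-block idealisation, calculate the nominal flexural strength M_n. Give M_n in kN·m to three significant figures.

M_n ≈ 594 kN·m

Tension: T = A_s f_y = 2990 × 415 = 1240850 N.
Try a within the flange: a = T/(0.85 f'_c b_f) = 1240850/(0.85 × 27.3 × 530) = 100.89 mm.
a = 100.89 > h_f = 85 mm: the block extends into the web. Split into flange-overhang and web parts.
C_f = 0.85 f'_c (b_f − b_w) h_f = 0.85 × 27.3 × (530 − 270) × 85 = 512831 N.
Remaining web compression depth: a_w = (T − C_f)/(0.85 f'_c b_w) = (1240850 − 512831)/(0.85 × 27.3 × 270) = 116.20 mm.
M_n = C_f(d − h_f/2) + (T − C_f)(d − a_w/2) = 512831 × (530 − 42.5) + 728019 × (530 − 58.1) = 250.01 + 343.55 = 593.56 × 10⁶ N·mm.
M_n = 593.56 kN·m.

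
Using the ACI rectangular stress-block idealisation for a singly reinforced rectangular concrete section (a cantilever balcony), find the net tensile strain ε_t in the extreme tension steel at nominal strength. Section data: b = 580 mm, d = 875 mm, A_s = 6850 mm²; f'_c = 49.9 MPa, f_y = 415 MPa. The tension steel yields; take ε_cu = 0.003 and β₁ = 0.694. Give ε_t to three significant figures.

a = A_s f_y/(0.85 f'_c b) = 115.56 mm.
β₁ = 0.694, so c = a/β₁ = 115.56/0.694 = 166.51 mm.
From the linear strain diagram with ε_cu = 0.003: ε_t = 0.003 (d − c)/c = 0.003 × (875 − 166.51)/166.51 = 0.0128.
Since ε_t ≥ 0.005, the section is tension-controlled.

ε_t ≈ 0.0128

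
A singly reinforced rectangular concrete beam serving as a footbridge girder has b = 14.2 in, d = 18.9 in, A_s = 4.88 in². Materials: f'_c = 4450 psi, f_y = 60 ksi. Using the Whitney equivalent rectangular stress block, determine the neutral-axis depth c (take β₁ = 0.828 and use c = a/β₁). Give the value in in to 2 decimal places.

T = A_s f_y = 4.88 × 60 = 292.8 kips.
a = T/(0.85 f'_c b) = 292.8/(0.85 × 4.45 × 14.2) = 5.4513 in.
With β₁ = 0.828, c = a/β₁ = 5.4513/0.828 = 6.58 in.

c ≈ 6.58 in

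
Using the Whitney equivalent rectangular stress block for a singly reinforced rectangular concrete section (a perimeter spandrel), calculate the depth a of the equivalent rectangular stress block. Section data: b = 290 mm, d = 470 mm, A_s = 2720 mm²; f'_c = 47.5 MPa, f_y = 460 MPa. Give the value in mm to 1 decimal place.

T = A_s f_y = 2720 × 460 = 1251200 N = 1251.2 kN.
Setting C = 0.85 f'_c a b equal to T: a = 1251200/(0.85 × 47.5 × 290) = 106.9 mm.

a ≈ 106.9 mm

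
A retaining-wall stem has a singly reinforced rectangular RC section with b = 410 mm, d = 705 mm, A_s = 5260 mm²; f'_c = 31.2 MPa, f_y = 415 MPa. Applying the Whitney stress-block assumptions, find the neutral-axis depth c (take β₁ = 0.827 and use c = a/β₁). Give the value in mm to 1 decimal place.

c ≈ 242.8 mm

T = A_s f_y = 5260 × 415 = 2182900 N = 2182.9 kN.
Setting C = 0.85 f'_c a b equal to T: a = 2182900/(0.85 × 31.2 × 410) = 200.760 mm.
With β₁ = 0.827, c = a/β₁ = 200.760/0.827 = 242.8 mm.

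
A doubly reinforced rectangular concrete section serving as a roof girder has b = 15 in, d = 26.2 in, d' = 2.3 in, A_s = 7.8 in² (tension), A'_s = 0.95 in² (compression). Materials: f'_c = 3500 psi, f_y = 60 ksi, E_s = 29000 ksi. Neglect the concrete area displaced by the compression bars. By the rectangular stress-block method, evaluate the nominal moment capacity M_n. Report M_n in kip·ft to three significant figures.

Assume both steels yield.
a = (A_s − A'_s) f_y/(0.85 f'_c b) = (7.8 − 0.95) × 60/(0.85 × 3.5 × 15) = 9.210 in.
c = a/β₁ = 9.210/0.85 = 10.835 in; ε'_s = 0.003(c − d')/c = 0.0024 ≥ ε_y = 0.0021, so the compression steel yields.
M_n = (A_s − A'_s) f_y (d − a/2) + A'_s f_y (d − d') = 411 × (26.2 − 4.605) + 57 × (26.2 − 2.3) = 8875.5 + 1362.3 = 10237.8 kip·in = 10237.8/12 = 853.15 kip·ft.

M_n ≈ 853 kip·ft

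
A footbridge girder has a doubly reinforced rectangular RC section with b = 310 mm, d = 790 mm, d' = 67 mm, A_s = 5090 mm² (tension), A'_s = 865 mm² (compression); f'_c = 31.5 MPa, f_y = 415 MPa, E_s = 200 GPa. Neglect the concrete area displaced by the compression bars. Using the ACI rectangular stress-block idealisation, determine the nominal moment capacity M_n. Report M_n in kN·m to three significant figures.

M_n ≈ 1460 kN·m

Assume both tension and compression steel yield.
Net tension couple steel: A_s − A'_s = 4225 mm².
a = (A_s − A'_s) f_y / (0.85 f'_c b) = 1753375/(0.85 × 31.5 × 310) = 211.24 mm.
c = a/β₁ = 211.24/0.825 = 256.05 mm; ε'_s = 0.003(c − d')/c = 0.0022 ≥ f_y/E_s = 0.0021, so compression steel does yield.
M_n = (A_s − A'_s) f_y (d − a/2) + A'_s f_y (d − d') = [1753375 × (790 − 105.62) + 358975 × (790 − 67)] × 10⁻⁶ = 1199.97 + 259.54 = 1459.51 kN·m.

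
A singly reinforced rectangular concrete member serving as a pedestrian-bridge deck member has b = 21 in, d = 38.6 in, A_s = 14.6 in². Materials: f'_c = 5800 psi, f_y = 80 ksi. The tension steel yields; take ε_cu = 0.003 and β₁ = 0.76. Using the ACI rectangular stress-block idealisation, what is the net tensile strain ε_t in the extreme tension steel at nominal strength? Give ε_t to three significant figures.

ε_t ≈ 0.00480

a = A_s f_y/(0.85 f'_c b) = 11.282 in.
β₁ = 0.76, so c = a/β₁ = 11.282/0.76 = 14.845 in.
From the linear strain diagram with ε_cu = 0.003: ε_t = 0.003 (d − c)/c = 0.003 × (38.6 − 14.845)/14.845 = 0.00480.
ε_t is between 0.004 and 0.005 — transition zone.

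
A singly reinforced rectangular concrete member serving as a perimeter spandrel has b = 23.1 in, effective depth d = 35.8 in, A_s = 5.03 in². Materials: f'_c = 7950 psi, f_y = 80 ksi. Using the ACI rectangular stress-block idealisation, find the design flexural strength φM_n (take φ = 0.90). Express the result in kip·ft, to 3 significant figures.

φM_n ≈ 1040 kip·ft

T = A_s f_y = 5.03 × 80 = 402.4 kips.
a = T/(0.85 f'_c b) = 402.4/(0.85 × 7.95 × 23.1) = 2.578 in.
M_n = T(d − a/2) = 402.4 × (35.8 − 1.289) = 13887.2 kip·in = 13887.2/12 = 1157.27 kip·ft.
φM_n = 0.90 × 1157.27 = 1041.54 kip·ft.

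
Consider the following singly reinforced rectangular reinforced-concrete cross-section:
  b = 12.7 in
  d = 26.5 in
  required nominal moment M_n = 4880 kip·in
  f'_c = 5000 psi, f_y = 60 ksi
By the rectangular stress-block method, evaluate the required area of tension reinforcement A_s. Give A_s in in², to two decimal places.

From M_n = 0.85 f'_c a b (d − a/2):
a = d − √(d² − 2M_n/(0.85 f'_c b)) = 26.5 − √(26.5² − 2 × 4880/(0.85 × 5 × 12.7)) = 3.665 in.
A_s = 0.85 f'_c a b / f_y = 0.85 × 5 × 3.665 × 12.7 / 60 = 3.297 in².

A_s ≈ 3.30 in²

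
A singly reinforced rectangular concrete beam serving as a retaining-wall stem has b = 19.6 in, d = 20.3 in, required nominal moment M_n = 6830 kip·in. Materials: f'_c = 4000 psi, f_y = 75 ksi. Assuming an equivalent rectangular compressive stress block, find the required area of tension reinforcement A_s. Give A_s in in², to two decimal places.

A_s ≈ 5.25 in²

From M_n = 0.85 f'_c a b (d − a/2):
a = d − √(d² − 2M_n/(0.85 f'_c b)) = 20.3 − √(20.3² − 2 × 6830/(0.85 × 4 × 19.6)) = 5.909 in.
A_s = 0.85 f'_c a b / f_y = 0.85 × 4 × 5.909 × 19.6 / 75 = 5.250 in².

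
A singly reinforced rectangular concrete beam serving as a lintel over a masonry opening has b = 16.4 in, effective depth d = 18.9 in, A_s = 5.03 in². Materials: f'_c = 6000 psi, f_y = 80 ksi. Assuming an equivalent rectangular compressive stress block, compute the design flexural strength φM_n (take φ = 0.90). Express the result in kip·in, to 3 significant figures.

φM_n ≈ 5970 kip·in

T = A_s f_y = 5.03 × 80 = 402.4 kips.
a = T/(0.85 f'_c b) = 402.4/(0.85 × 6 × 16.4) = 4.811 in.
M_n = T(d − a/2) = 402.4 × (18.9 − 2.4055) = 6637.4 kip·in.
φM_n = 0.90 × 6637.4 = 5973.7 kip·in.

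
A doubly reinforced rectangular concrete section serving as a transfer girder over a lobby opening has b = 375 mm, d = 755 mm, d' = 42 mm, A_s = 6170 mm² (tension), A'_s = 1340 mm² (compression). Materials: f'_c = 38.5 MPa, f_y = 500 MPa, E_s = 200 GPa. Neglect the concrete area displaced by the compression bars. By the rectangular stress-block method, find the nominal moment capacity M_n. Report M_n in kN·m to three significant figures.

M_n ≈ 2060 kN·m

Assume both tension and compression steel yield.
Net tension couple steel: A_s − A'_s = 4830 mm².
a = (A_s − A'_s) f_y / (0.85 f'_c b) = 2415000/(0.85 × 38.5 × 375) = 196.79 mm.
c = a/β₁ = 196.79/0.775 = 253.92 mm; ε'_s = 0.003(c − d')/c = 0.0025 ≥ f_y/E_s = 0.0025, so compression steel does yield.
M_n = (A_s − A'_s) f_y (d − a/2) + A'_s f_y (d − d') = [2415000 × (755 − 98.395) + 670000 × (755 − 42)] × 10⁻⁶ = 1585.70 + 477.71 = 2063.41 kN·m.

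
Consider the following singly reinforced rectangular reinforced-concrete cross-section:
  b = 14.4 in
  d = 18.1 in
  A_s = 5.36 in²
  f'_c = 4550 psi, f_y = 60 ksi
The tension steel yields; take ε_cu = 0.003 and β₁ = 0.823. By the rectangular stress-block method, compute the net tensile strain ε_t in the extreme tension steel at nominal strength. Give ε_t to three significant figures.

ε_t ≈ 0.00474

a = A_s f_y/(0.85 f'_c b) = 5.775 in.
β₁ = 0.823, so c = a/β₁ = 5.775/0.823 = 7.017 in.
From the linear strain diagram with ε_cu = 0.003: ε_t = 0.003 (d − c)/c = 0.003 × (18.1 − 7.017)/7.017 = 0.00474.
ε_t is between 0.004 and 0.005 — transition zone.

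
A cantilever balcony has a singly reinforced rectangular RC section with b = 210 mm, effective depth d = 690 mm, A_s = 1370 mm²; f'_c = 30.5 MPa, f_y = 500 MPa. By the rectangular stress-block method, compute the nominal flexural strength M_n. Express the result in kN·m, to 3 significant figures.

T = A_s f_y = 1370 × 500 = 685000 N = 685 kN.
From C = T: a = T/(0.85 f'_c b) = 685000/(0.85 × 30.5 × 210) = 125.82 mm.
M_n = T(d − a/2) = 685 kN × (690 − 62.91) mm = 429.56 kN·m.

M_n ≈ 430 kN·m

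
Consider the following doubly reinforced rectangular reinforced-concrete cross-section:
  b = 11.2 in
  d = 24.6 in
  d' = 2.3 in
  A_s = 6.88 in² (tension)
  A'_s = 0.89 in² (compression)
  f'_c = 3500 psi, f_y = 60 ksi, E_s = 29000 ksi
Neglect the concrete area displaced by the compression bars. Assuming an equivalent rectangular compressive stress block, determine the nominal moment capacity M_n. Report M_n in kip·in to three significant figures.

Assume both steels yield.
a = (A_s − A'_s) f_y/(0.85 f'_c b) = (6.88 − 0.89) × 60/(0.85 × 3.5 × 11.2) = 10.786 in.
c = a/β₁ = 10.786/0.85 = 12.689 in; ε'_s = 0.003(c − d')/c = 0.0025 ≥ ε_y = 0.0021, so the compression steel yields.
M_n = (A_s − A'_s) f_y (d − a/2) + A'_s f_y (d − d') = 359.4 × (24.6 − 5.393) + 53.4 × (24.6 − 2.3) = 6903.0 + 1190.8 = 8093.8 kip·in.

M_n ≈ 8090 kip·in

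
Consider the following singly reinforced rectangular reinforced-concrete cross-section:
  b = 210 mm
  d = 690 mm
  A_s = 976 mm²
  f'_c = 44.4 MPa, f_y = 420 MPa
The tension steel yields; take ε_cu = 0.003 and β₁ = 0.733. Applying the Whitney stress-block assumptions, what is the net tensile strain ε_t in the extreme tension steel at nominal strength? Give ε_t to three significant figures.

a = A_s f_y/(0.85 f'_c b) = 51.72 mm.
β₁ = 0.733, so c = a/β₁ = 51.72/0.733 = 70.56 mm.
From the linear strain diagram with ε_cu = 0.003: ε_t = 0.003 (d − c)/c = 0.003 × (690 − 70.56)/70.56 = 0.0263.
Since ε_t ≥ 0.005, the section is tension-controlled.

ε_t ≈ 0.0263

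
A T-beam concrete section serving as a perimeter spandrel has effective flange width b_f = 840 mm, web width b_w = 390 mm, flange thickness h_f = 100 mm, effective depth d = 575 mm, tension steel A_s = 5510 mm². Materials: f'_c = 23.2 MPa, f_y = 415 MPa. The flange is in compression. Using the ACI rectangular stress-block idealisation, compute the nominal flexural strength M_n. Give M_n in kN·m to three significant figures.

M_n ≈ 1140 kN·m

Tension: T = A_s f_y = 5510 × 415 = 2286650 N.
Try a within the flange: a = T/(0.85 f'_c b_f) = 2286650/(0.85 × 23.2 × 840) = 138.04 mm.
a = 138.04 > h_f = 100 mm: the block extends into the web. Split into flange-overhang and web parts.
C_f = 0.85 f'_c (b_f − b_w) h_f = 0.85 × 23.2 × (840 − 390) × 100 = 887400 N.
Remaining web compression depth: a_w = (T − C_f)/(0.85 f'_c b_w) = (2286650 − 887400)/(0.85 × 23.2 × 390) = 181.94 mm.
M_n = C_f(d − h_f/2) + (T − C_f)(d − a_w/2) = 887400 × (575 − 50) + 1399250 × (575 − 90.97) = 465.89 + 677.28 = 1143.17 × 10⁶ N·mm.
M_n = 1143.17 kN·m.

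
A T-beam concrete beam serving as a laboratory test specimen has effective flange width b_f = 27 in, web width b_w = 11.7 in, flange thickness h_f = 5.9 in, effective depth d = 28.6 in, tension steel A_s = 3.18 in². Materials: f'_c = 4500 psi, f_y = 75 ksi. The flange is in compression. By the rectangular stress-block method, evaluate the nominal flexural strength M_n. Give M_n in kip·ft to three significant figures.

M_n ≈ 545 kip·ft

Tension: T = A_s f_y = 3.18 × 75 = 238.5 kips.
Try a within the flange: a = T/(0.85 f'_c b_f) = 238.5/(0.85 × 4.5 × 27) = 2.309 in.
Since a = 2.309 ≤ h_f = 5.9 in, the stress block lies entirely in the flange; analyse as a rectangular beam of width b_f.
M_n = T(d − a/2) = 238.5 × (28.6 − 1.1545) = 6545.8 kip·in.
M_n = 6545.8/12 = 545.48 kip·ft.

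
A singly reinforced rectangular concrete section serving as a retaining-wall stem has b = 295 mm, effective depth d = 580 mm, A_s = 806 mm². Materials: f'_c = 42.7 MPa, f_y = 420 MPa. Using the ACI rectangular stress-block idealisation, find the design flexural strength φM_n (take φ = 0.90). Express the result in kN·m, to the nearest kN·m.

φM_n ≈ 172 kN·m

T = A_s f_y = 806 × 420 = 338520 N = 338.52 kN.
From C = T: a = T/(0.85 f'_c b) = 338520/(0.85 × 42.7 × 295) = 31.62 mm.
M_n = T(d − a/2) = 338.52 kN × (580 − 15.81) mm = 190.99 kN·m.
φM_n = 0.90 × 190.99 = 171.89 kN·m.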